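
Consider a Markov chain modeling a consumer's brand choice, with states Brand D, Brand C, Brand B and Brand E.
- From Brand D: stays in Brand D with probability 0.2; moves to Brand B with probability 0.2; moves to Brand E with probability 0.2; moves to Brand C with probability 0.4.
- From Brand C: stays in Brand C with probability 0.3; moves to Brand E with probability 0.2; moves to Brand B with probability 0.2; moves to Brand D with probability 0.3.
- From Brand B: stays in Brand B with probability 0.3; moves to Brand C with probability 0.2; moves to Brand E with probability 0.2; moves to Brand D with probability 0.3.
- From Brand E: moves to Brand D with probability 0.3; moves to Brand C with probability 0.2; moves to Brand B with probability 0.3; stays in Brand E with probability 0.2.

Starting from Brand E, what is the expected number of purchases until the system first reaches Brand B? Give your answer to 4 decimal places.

4.0909

Let t(s) be the expected number of purchases to first reach Brand B from state s, with t(Brand B) = 0. Conditioning on the first purchase:
t(Brand D) = 1 + 0.2·t(Brand D) + 0.4·t(Brand C) + 0.2·t(Brand E)
t(Brand C) = 1 + 0.3·t(Brand D) + 0.3·t(Brand C) + 0.2·t(Brand E)
t(Brand E) = 1 + 0.3·t(Brand D) + 0.2·t(Brand C) + 0.2·t(Brand E)
Solving: t(Brand D) = 4.5455, t(Brand C) = 4.5455, t(Brand E) = 4.0909.
Expected purchases from Brand E to Brand B: 4.0909.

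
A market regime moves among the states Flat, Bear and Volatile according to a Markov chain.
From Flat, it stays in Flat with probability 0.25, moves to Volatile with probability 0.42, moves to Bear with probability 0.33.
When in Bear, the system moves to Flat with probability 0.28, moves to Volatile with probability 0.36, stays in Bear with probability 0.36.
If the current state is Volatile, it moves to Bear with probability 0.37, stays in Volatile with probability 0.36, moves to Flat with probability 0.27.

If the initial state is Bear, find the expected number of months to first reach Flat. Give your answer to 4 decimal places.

Let t(s) be the expected number of months to first reach Flat from state s, with t(Flat) = 0. Conditioning on the first month:
t(Bear) = 1 + 0.36·t(Bear) + 0.36·t(Volatile)
t(Volatile) = 1 + 0.37·t(Bear) + 0.36·t(Volatile)
Solving: t(Bear) = 3.6179, t(Volatile) = 3.6541.
Expected months from Bear to Flat: 3.6179.

3.6179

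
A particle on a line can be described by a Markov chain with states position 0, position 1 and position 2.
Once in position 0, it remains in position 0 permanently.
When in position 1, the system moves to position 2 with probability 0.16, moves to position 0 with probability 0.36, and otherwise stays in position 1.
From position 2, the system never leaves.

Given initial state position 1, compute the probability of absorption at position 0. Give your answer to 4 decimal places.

Let h(s) be the probability of absorption at position 0 starting from transient state s. Then h(position 0) = 1 and h(position 2) = 0. By first-step analysis:
h(position 1) = 0.36·1 + 0.48·h(position 1) + 0.16·0
Solving: h(position 1) = 0.6923.
Starting from position 1, the probability is 0.6923.

0.6923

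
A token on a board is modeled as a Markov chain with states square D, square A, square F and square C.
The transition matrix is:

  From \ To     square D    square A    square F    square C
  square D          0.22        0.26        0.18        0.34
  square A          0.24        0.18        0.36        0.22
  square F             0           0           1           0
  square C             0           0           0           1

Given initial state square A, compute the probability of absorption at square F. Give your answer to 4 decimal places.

Let h(s) be the probability of absorption at square F starting from transient state s. Then h(square F) = 1 and h(square C) = 0. By first-step analysis:
h(square D) = 0.22·h(square D) + 0.26·h(square A) + 0.18·1 + 0.34·0
h(square A) = 0.24·h(square D) + 0.18·h(square A) + 0.36·1 + 0.22·0
Solving: h(square D) = 0.4179, h(square A) = 0.5613.
Starting from square A, the probability is 0.5613.

0.5613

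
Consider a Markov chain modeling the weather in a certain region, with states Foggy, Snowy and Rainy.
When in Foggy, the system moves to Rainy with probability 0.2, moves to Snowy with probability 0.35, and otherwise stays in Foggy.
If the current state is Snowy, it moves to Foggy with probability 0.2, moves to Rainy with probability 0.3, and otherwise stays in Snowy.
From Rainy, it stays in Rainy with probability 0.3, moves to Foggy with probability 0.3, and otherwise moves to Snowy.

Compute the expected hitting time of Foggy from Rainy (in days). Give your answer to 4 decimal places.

3.9130

Let t(s) be the expected number of days to first reach Foggy from state s, with t(Foggy) = 0. Conditioning on the first day:
t(Snowy) = 1 + 0.5·t(Snowy) + 0.3·t(Rainy)
t(Rainy) = 1 + 0.4·t(Snowy) + 0.3·t(Rainy)
Solving: t(Snowy) = 4.3478, t(Rainy) = 3.9130.
Expected days from Rainy to Foggy: 3.9130.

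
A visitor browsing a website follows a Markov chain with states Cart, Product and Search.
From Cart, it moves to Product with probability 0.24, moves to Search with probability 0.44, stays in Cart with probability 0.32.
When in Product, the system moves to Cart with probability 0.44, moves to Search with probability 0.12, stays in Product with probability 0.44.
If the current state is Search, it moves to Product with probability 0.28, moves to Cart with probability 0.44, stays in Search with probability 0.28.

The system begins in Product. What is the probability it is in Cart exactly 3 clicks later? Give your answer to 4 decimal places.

Propagate the distribution vector 3 clicks from Product.
After 0 clicks: (0.0000, 1.0000, 0.0000)
After 1 click: (0.4400, 0.4400, 0.1200)
After 2 clicks: (0.3872, 0.3328, 0.2800)
After 3 clicks: (0.3935, 0.3178, 0.2887)
P(in Cart after 3 clicks) = 0.3935

0.3935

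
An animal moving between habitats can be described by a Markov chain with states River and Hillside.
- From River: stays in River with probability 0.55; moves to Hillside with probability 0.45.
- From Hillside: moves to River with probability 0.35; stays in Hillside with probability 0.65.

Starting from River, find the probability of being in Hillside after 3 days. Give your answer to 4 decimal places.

0.5580

Propagate the distribution vector 3 days from River.
After 0 days: (1.0000, 0.0000)
After 1 day: (0.5500, 0.4500)
After 2 days: (0.4600, 0.5400)
After 3 days: (0.4420, 0.5580)
P(in Hillside after 3 days) = 0.5580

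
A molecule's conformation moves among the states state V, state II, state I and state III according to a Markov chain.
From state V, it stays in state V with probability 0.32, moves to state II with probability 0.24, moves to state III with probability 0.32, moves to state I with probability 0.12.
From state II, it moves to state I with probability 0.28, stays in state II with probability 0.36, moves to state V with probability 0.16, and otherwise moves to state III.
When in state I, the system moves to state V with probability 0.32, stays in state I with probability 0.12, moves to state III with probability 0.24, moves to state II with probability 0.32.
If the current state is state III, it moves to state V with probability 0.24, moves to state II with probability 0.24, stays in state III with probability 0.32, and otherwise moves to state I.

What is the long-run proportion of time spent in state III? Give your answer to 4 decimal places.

0.2702

Let the stationary distribution be π with π = πP and π_1 + π_2 + π_3 + π_4 = 1.
π_1 = 0.32·π_1 + 0.16·π_2 + 0.32·π_3 + 0.24·π_4
π_2 = 0.24·π_1 + 0.36·π_2 + 0.32·π_3 + 0.24·π_4
π_3 = 0.12·π_1 + 0.28·π_2 + 0.12·π_3 + 0.2·π_4
Solving with the normalization constraint gives π = (0.2520, 0.2898, 0.1880, 0.2702).
So the stationary probability of state III is 0.2702.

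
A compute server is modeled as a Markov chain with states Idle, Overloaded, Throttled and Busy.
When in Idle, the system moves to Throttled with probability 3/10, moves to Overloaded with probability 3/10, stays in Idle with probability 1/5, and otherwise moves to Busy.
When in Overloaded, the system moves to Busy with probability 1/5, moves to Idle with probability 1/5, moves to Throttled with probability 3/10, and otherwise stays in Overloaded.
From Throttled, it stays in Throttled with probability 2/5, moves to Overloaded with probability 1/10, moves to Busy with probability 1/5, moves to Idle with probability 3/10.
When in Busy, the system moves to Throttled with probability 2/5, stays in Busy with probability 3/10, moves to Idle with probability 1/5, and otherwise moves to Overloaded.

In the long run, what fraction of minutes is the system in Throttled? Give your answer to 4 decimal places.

Let the stationary distribution be π with π = πP and π_1 + π_2 + π_3 + π_4 = 1.
π_1 = 0.2·π_1 + 0.2·π_2 + 0.3·π_3 + 0.2·π_4
π_2 = 0.3·π_1 + 0.3·π_2 + 0.1·π_3 + 0.1·π_4
π_3 = 0.3·π_1 + 0.3·π_2 + 0.4·π_3 + 0.4·π_4
Solving with the normalization constraint gives π = (0.2358, 0.1840, 0.3580, 0.2222).
So the stationary probability of Throttled is 0.3580.

0.3580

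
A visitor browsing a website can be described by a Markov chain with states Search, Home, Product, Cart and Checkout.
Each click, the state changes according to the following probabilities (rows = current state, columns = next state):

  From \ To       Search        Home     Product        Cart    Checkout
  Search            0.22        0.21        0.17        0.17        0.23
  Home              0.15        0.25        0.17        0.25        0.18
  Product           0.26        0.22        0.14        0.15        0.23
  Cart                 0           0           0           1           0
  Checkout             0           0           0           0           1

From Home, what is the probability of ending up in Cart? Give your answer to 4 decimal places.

0.5261

Let h(s) be the probability of absorption at Cart starting from transient state s. Then h(Cart) = 1 and h(Checkout) = 0. By first-step analysis:
h(Search) = 0.22·h(Search) + 0.21·h(Home) + 0.17·h(Product) + 0.17·1 + 0.23·0
h(Home) = 0.15·h(Search) + 0.25·h(Home) + 0.17·h(Product) + 0.25·1 + 0.18·0
h(Product) = 0.26·h(Search) + 0.22·h(Home) + 0.14·h(Product) + 0.15·1 + 0.23·0
Solving: h(Search) = 0.4571, h(Home) = 0.5261, h(Product) = 0.4472.
Starting from Home, the probability is 0.5261.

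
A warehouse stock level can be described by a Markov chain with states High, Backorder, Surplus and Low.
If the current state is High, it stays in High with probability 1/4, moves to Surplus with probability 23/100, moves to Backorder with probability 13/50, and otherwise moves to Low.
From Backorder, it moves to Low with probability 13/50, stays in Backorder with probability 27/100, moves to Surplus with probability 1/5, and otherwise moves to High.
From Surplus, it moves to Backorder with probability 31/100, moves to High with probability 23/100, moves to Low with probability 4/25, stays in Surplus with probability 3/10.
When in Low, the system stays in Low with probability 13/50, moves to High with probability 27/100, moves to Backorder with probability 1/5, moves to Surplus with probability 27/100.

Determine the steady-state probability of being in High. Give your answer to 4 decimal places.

Let the stationary distribution be π with π = πP and π_1 + π_2 + π_3 + π_4 = 1.
π_1 = 0.25·π_1 + 0.27·π_2 + 0.23·π_3 + 0.27·π_4
π_2 = 0.26·π_1 + 0.27·π_2 + 0.31·π_3 + 0.2·π_4
π_3 = 0.23·π_1 + 0.2·π_2 + 0.3·π_3 + 0.27·π_4
Solving with the normalization constraint gives π = (0.2549, 0.2610, 0.2490, 0.2351).
So the stationary probability of High is 0.2549.

0.2549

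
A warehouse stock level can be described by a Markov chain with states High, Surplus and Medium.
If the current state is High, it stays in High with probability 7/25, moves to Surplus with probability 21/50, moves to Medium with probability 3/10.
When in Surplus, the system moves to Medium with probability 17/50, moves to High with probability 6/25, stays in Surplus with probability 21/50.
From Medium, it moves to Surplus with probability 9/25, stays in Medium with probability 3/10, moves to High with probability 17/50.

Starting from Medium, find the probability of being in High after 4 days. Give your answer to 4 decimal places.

Propagate the distribution vector 4 days from Medium.
After 0 days: (0.0000, 0.0000, 1.0000)
After 1 day: (0.3400, 0.3600, 0.3000)
After 2 days: (0.2836, 0.4020, 0.3144)
After 3 days: (0.2828, 0.4011, 0.3161)
After 4 days: (0.2829, 0.4010, 0.3160)
P(in High after 4 days) = 0.2829

0.2829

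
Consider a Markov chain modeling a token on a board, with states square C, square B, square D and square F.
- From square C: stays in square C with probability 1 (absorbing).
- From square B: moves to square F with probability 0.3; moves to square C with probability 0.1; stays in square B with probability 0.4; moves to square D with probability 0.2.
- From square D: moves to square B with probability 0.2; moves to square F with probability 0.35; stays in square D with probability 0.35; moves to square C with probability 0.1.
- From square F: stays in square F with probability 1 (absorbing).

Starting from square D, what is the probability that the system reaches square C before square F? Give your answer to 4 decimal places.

0.2286

Let h(s) be the probability of absorption at square C starting from transient state s. Then h(square C) = 1 and h(square F) = 0. By first-step analysis:
h(square B) = 0.1·1 + 0.4·h(square B) + 0.2·h(square D) + 0.3·0
h(square D) = 0.1·1 + 0.2·h(square B) + 0.35·h(square D) + 0.35·0
Solving: h(square B) = 0.2429, h(square D) = 0.2286.
Starting from square D, the probability is 0.2286.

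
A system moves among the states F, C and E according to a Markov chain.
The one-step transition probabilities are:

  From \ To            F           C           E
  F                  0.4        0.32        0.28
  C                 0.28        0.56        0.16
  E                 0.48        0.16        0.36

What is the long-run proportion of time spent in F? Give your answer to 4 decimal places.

Let the stationary distribution be π with π = πP and π_1 + π_2 + π_3 = 1.
π_1 = 0.4·π_1 + 0.28·π_2 + 0.48·π_3
π_2 = 0.32·π_1 + 0.56·π_2 + 0.16·π_3
Solving with the normalization constraint gives π = (0.3765, 0.3671, 0.2565).
So the stationary probability of F is 0.3765.

0.3765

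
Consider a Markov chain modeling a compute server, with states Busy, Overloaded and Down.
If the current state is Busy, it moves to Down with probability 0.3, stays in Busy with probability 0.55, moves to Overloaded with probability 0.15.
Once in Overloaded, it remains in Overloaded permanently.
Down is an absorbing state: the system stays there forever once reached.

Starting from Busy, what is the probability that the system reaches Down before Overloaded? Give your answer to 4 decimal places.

Let h(s) be the probability of absorption at Down starting from transient state s. Then h(Down) = 1 and h(Overloaded) = 0. By first-step analysis:
h(Busy) = 0.55·h(Busy) + 0.15·0 + 0.3·1
Solving: h(Busy) = 0.6667.
Starting from Busy, the probability is 0.6667.

0.6667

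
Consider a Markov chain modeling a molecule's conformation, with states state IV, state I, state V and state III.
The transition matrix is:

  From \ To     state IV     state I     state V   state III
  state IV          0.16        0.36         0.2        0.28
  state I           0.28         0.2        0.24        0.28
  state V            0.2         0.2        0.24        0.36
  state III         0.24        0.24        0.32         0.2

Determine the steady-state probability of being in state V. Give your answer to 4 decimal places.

0.2534

Let the stationary distribution be π with π = πP and π_1 + π_2 + π_3 + π_4 = 1.
π_1 = 0.16·π_1 + 0.28·π_2 + 0.2·π_3 + 0.24·π_4
π_2 = 0.36·π_1 + 0.2·π_2 + 0.2·π_3 + 0.24·π_4
π_3 = 0.2·π_1 + 0.24·π_2 + 0.24·π_3 + 0.32·π_4
Solving with the normalization constraint gives π = (0.2220, 0.2466, 0.2534, 0.2780).
So the stationary probability of state V is 0.2534.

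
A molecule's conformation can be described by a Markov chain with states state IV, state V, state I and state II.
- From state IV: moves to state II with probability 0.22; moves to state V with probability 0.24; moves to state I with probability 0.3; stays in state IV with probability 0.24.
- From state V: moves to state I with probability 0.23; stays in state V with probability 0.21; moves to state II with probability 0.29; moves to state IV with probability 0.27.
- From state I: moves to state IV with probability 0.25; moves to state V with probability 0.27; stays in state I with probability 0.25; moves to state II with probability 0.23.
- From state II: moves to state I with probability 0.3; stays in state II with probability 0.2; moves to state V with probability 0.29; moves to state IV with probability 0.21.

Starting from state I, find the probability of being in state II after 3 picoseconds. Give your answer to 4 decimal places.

0.2355

Propagate the distribution vector 3 picoseconds from state I.
After 0 picoseconds: (0.0000, 0.0000, 1.0000, 0.0000)
After 1 picosecond: (0.2500, 0.2700, 0.2500, 0.2300)
After 2 picoseconds: (0.2437, 0.2509, 0.2686, 0.2368)
After 3 picoseconds: (0.2431, 0.2524, 0.2690, 0.2355)
P(in state II after 3 picoseconds) = 0.2355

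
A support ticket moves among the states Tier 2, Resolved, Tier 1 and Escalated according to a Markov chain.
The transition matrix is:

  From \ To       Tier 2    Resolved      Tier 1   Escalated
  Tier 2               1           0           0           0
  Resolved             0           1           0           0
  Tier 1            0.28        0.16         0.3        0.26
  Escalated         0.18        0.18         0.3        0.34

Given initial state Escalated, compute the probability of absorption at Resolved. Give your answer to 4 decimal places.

0.4531

Let h(s) be the probability of absorption at Resolved starting from transient state s. Then h(Resolved) = 1 and h(Tier 2) = 0. By first-step analysis:
h(Tier 1) = 0.28·0 + 0.16·1 + 0.3·h(Tier 1) + 0.26·h(Escalated)
h(Escalated) = 0.18·0 + 0.18·1 + 0.3·h(Tier 1) + 0.34·h(Escalated)
Solving: h(Tier 1) = 0.3969, h(Escalated) = 0.4531.
Starting from Escalated, the probability is 0.4531.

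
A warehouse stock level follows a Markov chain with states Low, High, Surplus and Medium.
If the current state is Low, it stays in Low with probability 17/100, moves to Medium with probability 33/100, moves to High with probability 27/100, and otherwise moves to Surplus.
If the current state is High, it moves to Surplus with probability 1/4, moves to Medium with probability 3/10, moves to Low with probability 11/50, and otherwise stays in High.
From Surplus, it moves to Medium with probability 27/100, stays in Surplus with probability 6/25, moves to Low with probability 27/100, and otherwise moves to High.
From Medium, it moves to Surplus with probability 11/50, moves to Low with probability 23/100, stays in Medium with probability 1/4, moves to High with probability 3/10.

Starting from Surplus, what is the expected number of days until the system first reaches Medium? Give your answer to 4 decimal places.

Let t(s) be the expected number of days to first reach Medium from state s, with t(Medium) = 0. Conditioning on the first day:
t(Low) = 1 + 0.17·t(Low) + 0.27·t(High) + 0.23·t(Surplus)
t(High) = 1 + 0.22·t(Low) + 0.23·t(High) + 0.25·t(Surplus)
t(Surplus) = 1 + 0.27·t(Low) + 0.22·t(High) + 0.24·t(Surplus)
Solving: t(Low) = 3.2435, t(High) = 3.3407, t(Surplus) = 3.4351.
Expected days from Surplus to Medium: 3.4351.

3.4351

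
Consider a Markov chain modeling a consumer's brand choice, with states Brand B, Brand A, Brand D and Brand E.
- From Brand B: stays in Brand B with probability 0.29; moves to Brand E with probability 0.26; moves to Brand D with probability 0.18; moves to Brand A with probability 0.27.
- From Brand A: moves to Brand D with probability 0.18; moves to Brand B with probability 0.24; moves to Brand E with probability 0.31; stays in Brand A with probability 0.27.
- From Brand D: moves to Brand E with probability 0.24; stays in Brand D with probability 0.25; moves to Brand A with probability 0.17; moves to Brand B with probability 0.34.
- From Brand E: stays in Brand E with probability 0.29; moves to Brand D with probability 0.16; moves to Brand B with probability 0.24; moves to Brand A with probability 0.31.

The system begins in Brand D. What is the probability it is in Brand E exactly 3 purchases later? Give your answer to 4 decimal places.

0.2770

Propagate the distribution vector 3 purchases from Brand D.
After 0 purchases: (0.0000, 0.0000, 1.0000, 0.0000)
After 1 purchase: (0.3400, 0.1700, 0.2500, 0.2400)
After 2 purchases: (0.2820, 0.2546, 0.1927, 0.2707)
After 3 purchases: (0.2734, 0.2616, 0.1881, 0.2770)
P(in Brand E after 3 purchases) = 0.2770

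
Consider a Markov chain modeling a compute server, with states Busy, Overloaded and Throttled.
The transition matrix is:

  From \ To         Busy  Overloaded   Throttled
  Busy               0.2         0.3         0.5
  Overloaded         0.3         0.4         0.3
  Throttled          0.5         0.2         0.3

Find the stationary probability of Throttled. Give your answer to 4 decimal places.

0.3679

Let the stationary distribution be π with π = πP and π_1 + π_2 + π_3 = 1.
π_1 = 0.2·π_1 + 0.3·π_2 + 0.5·π_3
π_2 = 0.3·π_1 + 0.4·π_2 + 0.2·π_3
Solving with the normalization constraint gives π = (0.3396, 0.2925, 0.3679).
So the stationary probability of Throttled is 0.3679.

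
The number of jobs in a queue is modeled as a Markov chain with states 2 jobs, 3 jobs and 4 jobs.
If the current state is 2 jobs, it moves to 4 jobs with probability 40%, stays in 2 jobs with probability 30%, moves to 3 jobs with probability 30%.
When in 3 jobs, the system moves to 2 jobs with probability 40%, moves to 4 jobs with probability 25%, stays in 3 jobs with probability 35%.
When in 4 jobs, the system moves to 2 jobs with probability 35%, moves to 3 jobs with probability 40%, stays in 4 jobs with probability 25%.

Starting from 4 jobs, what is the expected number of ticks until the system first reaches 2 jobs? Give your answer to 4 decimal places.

Let t(s) be the expected number of ticks to first reach 2 jobs from state s, with t(2 jobs) = 0. Conditioning on the first tick:
t(3 jobs) = 1 + 0.35·t(3 jobs) + 0.25·t(4 jobs)
t(4 jobs) = 1 + 0.4·t(3 jobs) + 0.25·t(4 jobs)
Solving: t(3 jobs) = 2.5806, t(4 jobs) = 2.7097.
Expected ticks from 4 jobs to 2 jobs: 2.7097.

2.7097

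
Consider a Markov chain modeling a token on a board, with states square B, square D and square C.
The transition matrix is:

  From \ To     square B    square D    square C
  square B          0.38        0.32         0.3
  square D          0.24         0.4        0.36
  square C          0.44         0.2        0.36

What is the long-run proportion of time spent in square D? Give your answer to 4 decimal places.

Let the stationary distribution be π with π = πP and π_1 + π_2 + π_3 = 1.
π_1 = 0.38·π_1 + 0.24·π_2 + 0.44·π_3
π_2 = 0.32·π_1 + 0.4·π_2 + 0.2·π_3
Solving with the normalization constraint gives π = (0.3578, 0.3037, 0.3385).
So the stationary probability of square D is 0.3037.

0.3037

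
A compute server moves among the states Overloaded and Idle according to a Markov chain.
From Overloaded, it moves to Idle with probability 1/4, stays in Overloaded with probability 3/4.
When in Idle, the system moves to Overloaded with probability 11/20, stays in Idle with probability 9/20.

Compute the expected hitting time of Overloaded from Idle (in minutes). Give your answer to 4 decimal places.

Let t(s) be the expected number of minutes to first reach Overloaded from state s, with t(Overloaded) = 0. Conditioning on the first minute:
t(Idle) = 1 + 0.45·t(Idle)
Solving: t(Idle) = 1.8182.
Expected minutes from Idle to Overloaded: 1.8182.

1.8182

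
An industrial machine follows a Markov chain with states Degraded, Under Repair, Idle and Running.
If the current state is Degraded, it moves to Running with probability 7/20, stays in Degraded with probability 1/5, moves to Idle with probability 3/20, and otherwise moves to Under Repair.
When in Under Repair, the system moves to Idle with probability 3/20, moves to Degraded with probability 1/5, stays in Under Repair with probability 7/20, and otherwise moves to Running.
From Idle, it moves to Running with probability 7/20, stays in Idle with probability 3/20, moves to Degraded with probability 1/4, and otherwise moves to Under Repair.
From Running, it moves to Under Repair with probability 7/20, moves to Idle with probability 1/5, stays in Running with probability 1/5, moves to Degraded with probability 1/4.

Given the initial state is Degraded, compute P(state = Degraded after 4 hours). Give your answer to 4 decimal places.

Propagate the distribution vector 4 hours from Degraded.
After 0 hours: (1.0000, 0.0000, 0.0000, 0.0000)
After 1 hour: (0.2000, 0.3000, 0.1500, 0.3500)
After 2 hours: (0.2250, 0.3250, 0.1675, 0.2825)
After 3 hours: (0.2225, 0.3220, 0.1641, 0.2914)
After 4 hours: (0.2228, 0.3225, 0.1646, 0.2902)
P(in Degraded after 4 hours) = 0.2228

0.2228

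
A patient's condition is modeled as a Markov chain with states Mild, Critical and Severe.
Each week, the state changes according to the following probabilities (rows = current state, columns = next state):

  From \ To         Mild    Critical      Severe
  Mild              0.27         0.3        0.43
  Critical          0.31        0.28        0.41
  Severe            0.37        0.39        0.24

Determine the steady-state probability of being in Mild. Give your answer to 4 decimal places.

Let the stationary distribution be π with π = πP and π_1 + π_2 + π_3 = 1.
π_1 = 0.27·π_1 + 0.31·π_2 + 0.37·π_3
π_2 = 0.3·π_1 + 0.28·π_2 + 0.39·π_3
Solving with the normalization constraint gives π = (0.3186, 0.3255, 0.3559).
So the stationary probability of Mild is 0.3186.

0.3186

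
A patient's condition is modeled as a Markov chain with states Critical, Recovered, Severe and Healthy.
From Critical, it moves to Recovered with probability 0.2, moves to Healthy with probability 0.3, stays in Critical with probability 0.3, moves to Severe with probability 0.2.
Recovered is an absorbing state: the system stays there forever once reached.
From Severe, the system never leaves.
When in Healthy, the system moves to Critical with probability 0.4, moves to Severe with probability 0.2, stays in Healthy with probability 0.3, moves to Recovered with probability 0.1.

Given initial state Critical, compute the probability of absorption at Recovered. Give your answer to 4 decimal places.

Let h(s) be the probability of absorption at Recovered starting from transient state s. Then h(Recovered) = 1 and h(Severe) = 0. By first-step analysis:
h(Critical) = 0.3·h(Critical) + 0.2·1 + 0.2·0 + 0.3·h(Healthy)
h(Healthy) = 0.4·h(Critical) + 0.1·1 + 0.2·0 + 0.3·h(Healthy)
Solving: h(Critical) = 0.4595, h(Healthy) = 0.4054.
Starting from Critical, the probability is 0.4595.

0.4595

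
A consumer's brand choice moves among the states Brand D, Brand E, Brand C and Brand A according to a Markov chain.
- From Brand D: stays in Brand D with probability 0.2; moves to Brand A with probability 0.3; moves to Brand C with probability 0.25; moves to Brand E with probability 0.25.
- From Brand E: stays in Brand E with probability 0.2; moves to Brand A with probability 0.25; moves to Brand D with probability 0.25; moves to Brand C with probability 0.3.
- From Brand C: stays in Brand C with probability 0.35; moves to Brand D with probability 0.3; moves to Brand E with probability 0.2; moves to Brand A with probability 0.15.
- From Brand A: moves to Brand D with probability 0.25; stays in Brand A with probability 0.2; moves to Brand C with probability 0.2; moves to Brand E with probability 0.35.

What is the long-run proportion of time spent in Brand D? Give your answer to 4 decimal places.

0.2514

Let the stationary distribution be π with π = πP and π_1 + π_2 + π_3 + π_4 = 1.
π_1 = 0.2·π_1 + 0.25·π_2 + 0.3·π_3 + 0.25·π_4
π_2 = 0.25·π_1 + 0.2·π_2 + 0.2·π_3 + 0.35·π_4
π_3 = 0.25·π_1 + 0.3·π_2 + 0.35·π_3 + 0.2·π_4
Solving with the normalization constraint gives π = (0.2514, 0.2461, 0.2790, 0.2235).
So the stationary probability of Brand D is 0.2514.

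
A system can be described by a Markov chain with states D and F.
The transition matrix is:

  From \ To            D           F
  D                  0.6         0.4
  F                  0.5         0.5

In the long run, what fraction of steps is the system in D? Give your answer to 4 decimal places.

Let the stationary distribution be π with π = πP and π_1 + π_2 = 1.
π_1 = 0.6·π_1 + 0.5·π_2
Solving with the normalization constraint gives π = (0.5556, 0.4444).
So the stationary probability of D is 0.5556.

0.5556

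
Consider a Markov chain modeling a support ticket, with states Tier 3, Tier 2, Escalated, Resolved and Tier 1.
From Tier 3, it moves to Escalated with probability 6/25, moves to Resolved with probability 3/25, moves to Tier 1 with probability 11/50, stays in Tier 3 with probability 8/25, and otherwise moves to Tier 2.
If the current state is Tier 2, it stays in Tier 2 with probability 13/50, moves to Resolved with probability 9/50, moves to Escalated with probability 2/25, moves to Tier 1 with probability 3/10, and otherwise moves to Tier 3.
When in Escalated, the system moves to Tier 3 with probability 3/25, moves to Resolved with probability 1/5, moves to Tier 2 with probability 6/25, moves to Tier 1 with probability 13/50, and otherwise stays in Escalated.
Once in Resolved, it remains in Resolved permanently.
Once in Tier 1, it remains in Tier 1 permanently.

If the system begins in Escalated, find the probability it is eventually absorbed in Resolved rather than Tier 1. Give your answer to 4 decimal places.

0.4101

Let h(s) be the probability of absorption at Resolved starting from transient state s. Then h(Resolved) = 1 and h(Tier 1) = 0. By first-step analysis:
h(Tier 3) = 0.32·h(Tier 3) + 0.1·h(Tier 2) + 0.24·h(Escalated) + 0.12·1 + 0.22·0
h(Tier 2) = 0.18·h(Tier 3) + 0.26·h(Tier 2) + 0.08·h(Escalated) + 0.18·1 + 0.3·0
h(Escalated) = 0.12·h(Tier 3) + 0.24·h(Tier 2) + 0.18·h(Escalated) + 0.2·1 + 0.26·0
Solving: h(Tier 3) = 0.3770, h(Tier 2) = 0.3793, h(Escalated) = 0.4101.
Starting from Escalated, the probability is 0.4101.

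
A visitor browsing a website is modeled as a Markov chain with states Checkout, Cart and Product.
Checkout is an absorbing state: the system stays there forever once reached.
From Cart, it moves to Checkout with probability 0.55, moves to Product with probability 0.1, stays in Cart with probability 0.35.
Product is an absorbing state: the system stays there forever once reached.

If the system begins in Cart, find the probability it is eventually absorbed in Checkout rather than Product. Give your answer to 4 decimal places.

Let h(s) be the probability of absorption at Checkout starting from transient state s. Then h(Checkout) = 1 and h(Product) = 0. By first-step analysis:
h(Cart) = 0.55·1 + 0.35·h(Cart) + 0.1·0
Solving: h(Cart) = 0.8462.
Starting from Cart, the probability is 0.8462.

0.8462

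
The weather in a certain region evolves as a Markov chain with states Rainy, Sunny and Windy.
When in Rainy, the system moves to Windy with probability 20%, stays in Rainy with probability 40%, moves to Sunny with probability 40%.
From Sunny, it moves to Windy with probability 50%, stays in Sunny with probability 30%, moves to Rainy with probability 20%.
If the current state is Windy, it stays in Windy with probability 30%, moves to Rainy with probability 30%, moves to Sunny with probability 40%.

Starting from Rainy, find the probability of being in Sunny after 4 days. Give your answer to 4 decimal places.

0.3636

Propagate the distribution vector 4 days from Rainy.
After 0 days: (1.0000, 0.0000, 0.0000)
After 1 day: (0.4000, 0.4000, 0.2000)
After 2 days: (0.3000, 0.3600, 0.3400)
After 3 days: (0.2940, 0.3640, 0.3420)
After 4 days: (0.2930, 0.3636, 0.3434)
P(in Sunny after 4 days) = 0.3636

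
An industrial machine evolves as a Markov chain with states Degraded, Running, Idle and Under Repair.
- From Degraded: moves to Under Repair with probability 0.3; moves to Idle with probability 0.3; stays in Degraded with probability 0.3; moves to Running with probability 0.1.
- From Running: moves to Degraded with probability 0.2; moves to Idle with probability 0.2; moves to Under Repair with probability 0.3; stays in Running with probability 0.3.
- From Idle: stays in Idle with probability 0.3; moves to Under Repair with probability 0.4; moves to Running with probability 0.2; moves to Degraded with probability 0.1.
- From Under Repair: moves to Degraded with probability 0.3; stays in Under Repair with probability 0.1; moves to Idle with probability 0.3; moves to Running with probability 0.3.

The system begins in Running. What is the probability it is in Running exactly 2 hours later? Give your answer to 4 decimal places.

Propagate the distribution vector 2 hours from Running.
After 0 hours: (0.0000, 1.0000, 0.0000, 0.0000)
After 1 hour: (0.2000, 0.3000, 0.2000, 0.3000)
After 2 hours: (0.2300, 0.2400, 0.2700, 0.2600)
P(in Running after 2 hours) = 0.2400

0.2400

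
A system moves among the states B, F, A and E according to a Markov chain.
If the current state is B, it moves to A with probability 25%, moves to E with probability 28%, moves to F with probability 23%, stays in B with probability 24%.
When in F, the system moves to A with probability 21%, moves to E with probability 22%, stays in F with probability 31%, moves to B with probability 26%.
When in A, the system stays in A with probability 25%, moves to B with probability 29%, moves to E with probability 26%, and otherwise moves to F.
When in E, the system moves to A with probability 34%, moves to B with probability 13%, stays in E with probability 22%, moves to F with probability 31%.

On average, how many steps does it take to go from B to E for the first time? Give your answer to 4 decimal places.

3.8364

Let t(s) be the expected number of steps to first reach E from state s, with t(E) = 0. Conditioning on the first step:
t(B) = 1 + 0.24·t(B) + 0.23·t(F) + 0.25·t(A)
t(F) = 1 + 0.26·t(B) + 0.31·t(F) + 0.21·t(A)
t(A) = 1 + 0.29·t(B) + 0.2·t(F) + 0.25·t(A)
Solving: t(B) = 3.8364, t(F) = 4.0835, t(A) = 3.9057.
Expected steps from B to E: 3.8364.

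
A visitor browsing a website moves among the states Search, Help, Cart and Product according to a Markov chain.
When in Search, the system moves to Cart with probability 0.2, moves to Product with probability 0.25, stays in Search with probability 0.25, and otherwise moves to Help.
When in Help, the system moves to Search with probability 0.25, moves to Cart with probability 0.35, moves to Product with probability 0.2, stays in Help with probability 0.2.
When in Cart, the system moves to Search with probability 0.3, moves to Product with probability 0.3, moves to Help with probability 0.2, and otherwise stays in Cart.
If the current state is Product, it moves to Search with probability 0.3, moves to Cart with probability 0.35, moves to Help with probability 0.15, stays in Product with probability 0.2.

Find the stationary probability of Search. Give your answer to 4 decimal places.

0.2755

Let the stationary distribution be π with π = πP and π_1 + π_2 + π_3 + π_4 = 1.
π_1 = 0.25·π_1 + 0.25·π_2 + 0.3·π_3 + 0.3·π_4
π_2 = 0.3·π_1 + 0.2·π_2 + 0.2·π_3 + 0.15·π_4
π_3 = 0.2·π_1 + 0.35·π_2 + 0.2·π_3 + 0.35·π_4
Solving with the normalization constraint gives π = (0.2755, 0.2155, 0.2684, 0.2406).
So the stationary probability of Search is 0.2755.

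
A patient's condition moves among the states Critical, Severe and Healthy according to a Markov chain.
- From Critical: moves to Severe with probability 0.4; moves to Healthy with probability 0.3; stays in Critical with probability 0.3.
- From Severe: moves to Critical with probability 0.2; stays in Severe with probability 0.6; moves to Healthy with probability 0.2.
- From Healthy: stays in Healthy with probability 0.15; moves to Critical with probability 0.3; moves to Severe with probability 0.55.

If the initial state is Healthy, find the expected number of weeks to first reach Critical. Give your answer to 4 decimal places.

4.1304

Let t(s) be the expected number of weeks to first reach Critical from state s, with t(Critical) = 0. Conditioning on the first week:
t(Severe) = 1 + 0.6·t(Severe) + 0.2·t(Healthy)
t(Healthy) = 1 + 0.55·t(Severe) + 0.15·t(Healthy)
Solving: t(Severe) = 4.5652, t(Healthy) = 4.1304.
Expected weeks from Healthy to Critical: 4.1304.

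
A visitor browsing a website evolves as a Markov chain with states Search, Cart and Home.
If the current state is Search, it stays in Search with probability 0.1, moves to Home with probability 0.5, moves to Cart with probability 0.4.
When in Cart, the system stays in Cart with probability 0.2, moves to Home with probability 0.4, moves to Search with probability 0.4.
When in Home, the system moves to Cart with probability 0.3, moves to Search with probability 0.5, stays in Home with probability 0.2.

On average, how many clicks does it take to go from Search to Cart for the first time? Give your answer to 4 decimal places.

Let t(s) be the expected number of clicks to first reach Cart from state s, with t(Cart) = 0. Conditioning on the first click:
t(Search) = 1 + 0.1·t(Search) + 0.5·t(Home)
t(Home) = 1 + 0.5·t(Search) + 0.2·t(Home)
Solving: t(Search) = 2.7660, t(Home) = 2.9787.
Expected clicks from Search to Cart: 2.7660.

2.7660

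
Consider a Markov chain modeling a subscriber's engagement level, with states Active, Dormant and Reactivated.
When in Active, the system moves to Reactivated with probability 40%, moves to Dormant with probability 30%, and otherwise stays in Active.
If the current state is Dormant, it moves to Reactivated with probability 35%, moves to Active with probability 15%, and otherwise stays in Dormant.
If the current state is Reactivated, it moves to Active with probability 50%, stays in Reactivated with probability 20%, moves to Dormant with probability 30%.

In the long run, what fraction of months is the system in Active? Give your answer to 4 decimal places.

Let the stationary distribution be π with π = πP and π_1 + π_2 + π_3 = 1.
π_1 = 0.3·π_1 + 0.15·π_2 + 0.5·π_3
π_2 = 0.3·π_1 + 0.5·π_2 + 0.3·π_3
Solving with the normalization constraint gives π = (0.3073, 0.3750, 0.3177).
So the stationary probability of Active is 0.3073.

0.3073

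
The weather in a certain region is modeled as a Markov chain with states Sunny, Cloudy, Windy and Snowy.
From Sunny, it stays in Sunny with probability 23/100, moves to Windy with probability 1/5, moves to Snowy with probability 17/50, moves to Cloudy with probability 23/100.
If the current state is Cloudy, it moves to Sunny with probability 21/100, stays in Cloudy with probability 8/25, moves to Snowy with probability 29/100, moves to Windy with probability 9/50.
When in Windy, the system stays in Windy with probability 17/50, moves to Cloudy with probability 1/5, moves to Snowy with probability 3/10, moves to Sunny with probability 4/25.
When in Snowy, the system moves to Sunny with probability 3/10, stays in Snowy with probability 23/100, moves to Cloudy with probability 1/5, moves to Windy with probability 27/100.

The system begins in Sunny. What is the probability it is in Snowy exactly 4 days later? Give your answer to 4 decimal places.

Propagate the distribution vector 4 days from Sunny.
After 0 days: (1.0000, 0.0000, 0.0000, 0.0000)
After 1 day: (0.2300, 0.2300, 0.2000, 0.3400)
After 2 days: (0.2352, 0.2345, 0.2472, 0.2831)
After 3 days: (0.2278, 0.2352, 0.2497, 0.2872)
After 4 days: (0.2279, 0.2351, 0.2504, 0.2867)
P(in Snowy after 4 days) = 0.2867

0.2867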